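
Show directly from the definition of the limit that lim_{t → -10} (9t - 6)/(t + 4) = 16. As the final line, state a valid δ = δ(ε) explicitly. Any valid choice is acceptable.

δ = min(3, (3/7)ε)

Fix ε > 0. We want δ > 0 with 0 < |t + 10| < δ ⇒ |(9t - 6)/(t + 4) − 16| < ε.
Combining over a common denominator, (9t - 6)/(t + 4) − 16 = [(9t - 6)·(-6) − (-96)·(t + 4)] / [(-6)·(t + 4)] = 42(t + 10) / ((-6)(t + 4)).
So |(9t - 6)/(t + 4) − 16| = 42|t + 10| / (6·|t + 4|).
Restrict δ ≤ 3. Then |t + 10| < 3 gives |t + 4| = |(t + 10) + (-6)| ≥ 6 − 3 = 3.
Hence |(9t - 6)/(t + 4) − 16| < 42|t + 10|/(6·3) = (7/3)|t + 10|, which is < ε once |t + 10| < (3/7)ε.
Take δ = min(3, (3/7)ε). Then 0 < |t + 10| < δ forces both bounds, so |(9t - 6)/(t + 4) − 16| < ε.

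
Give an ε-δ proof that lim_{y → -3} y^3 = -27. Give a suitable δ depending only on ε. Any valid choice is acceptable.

δ = min(1, ε/37)

Suppose ε > 0. We seek δ > 0 with 0 < |y + 3| < δ ⇒ |y^3 + 27| < ε.
Factor: y^3 + 27 = (y + 3)(y^2 - 3y + 9), so |y^3 + 27| = |y + 3|·|y^2 - 3y + 9|.
Impose δ ≤ 1 so that |y| < 4; then |y^2 - 3y + 9| ≤ 37.
Hence |y^3 + 27| ≤ 37|y + 3|, which is < ε once |y + 3| < ε/37.
Take δ = min(1, ε/37). If 0 < |y + 3| < δ then both bounds hold and |y^3 + 27| ≤ 37|y + 3| < 37·(ε/37) = ε.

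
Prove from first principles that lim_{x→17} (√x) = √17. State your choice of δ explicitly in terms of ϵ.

Fix ϵ > 0. We want δ > 0 such that 0 < |x − 17| < δ implies |√x − √17| < ϵ.
Multiplying by the conjugate, |√x − √17| = |x − 17|/(√x + √17).
Restrict δ ≤ 17 so that |x − 17| < 17 forces x > 0, and then √x + √17 > √17.
Hence |√x − √17| < |x − 17|/√17, which is < ϵ once |x − 17| < √17·ϵ.
Take δ = min(17, √17·ϵ). If 0 < |x − 17| < δ then x > 0 and |√x − √17| < |x − 17|/√17 < ϵ.

δ = min(17, √17·ϵ)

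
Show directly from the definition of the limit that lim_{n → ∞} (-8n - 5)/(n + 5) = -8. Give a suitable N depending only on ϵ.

N = 35/ϵ

Suppose ϵ > 0. For n ≥ 1, |(-8n - 5)/(n + 5) + 8| = |35|/((n + 5)) = 35/((n + 5)).
Since n + 5 ≥ n for n ≥ 1, this is ≤ 35/(n) = 35/n.
So |(-8n - 5)/(n + 5) + 8| < ϵ whenever n > 35/ϵ.
Take N = 35/ϵ. If n > N then |(-8n - 5)/(n + 5) + 8| ≤ 35/n < ϵ.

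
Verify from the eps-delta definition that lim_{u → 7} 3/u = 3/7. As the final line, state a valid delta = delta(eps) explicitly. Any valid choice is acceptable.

delta = min(7/2, (49/6)eps)

Suppose eps > 0. We seek delta > 0 such that 0 < |u − 7| < delta implies |3/u − (3/7)| < eps.
|3/u − (3/7)| = 3·|7 − u|/(7·|u|) = 3|u − 7|/(7|u|).
Require delta ≤ 7/2 so that |u| > 7 − 7/2 = 7/2, hence 7|u| > 49/2.
Then |3/u − (3/7)| < 3|u − 7|/(49/2), which is < eps when |u − 7| < (49/6)eps.
Take delta = min(7/2, (49/6)eps). Then 0 < |u − 7| < delta gives both |u − 7| < 7/2 and |u − 7| < (49/6)eps, so |3/u − (3/7)| < eps.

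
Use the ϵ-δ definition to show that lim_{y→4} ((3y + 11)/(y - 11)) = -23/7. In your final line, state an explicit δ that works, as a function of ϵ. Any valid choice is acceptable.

Fix ϵ > 0. We want δ > 0 with 0 < |y − 4| < δ ⇒ |(3y + 11)/(y - 11) + 23/7| < ϵ.
Combining over a common denominator, (3y + 11)/(y - 11) + 23/7 = [(3y + 11)·(-7) − 23·(y - 11)] / [(-7)·(y - 11)] = -44(y − 4) / ((-7)(y - 11)).
So |(3y + 11)/(y - 11) + 23/7| = 44|y − 4| / (7·|y − 11|).
Require δ ≤ 7/2, so |y − 11| ≥ |-7| − |y − 4| > 7 − 7/2 = 7/2.
Hence |(3y + 11)/(y - 11) + 23/7| < 44|y − 4|/(7·(7/2)) = (88/49)|y − 4|, which is < ϵ once |y − 4| < (49/88)ϵ.
Take δ = min(7/2, (49/88)ϵ). Then 0 < |y − 4| < δ forces both bounds, so |(3y + 11)/(y - 11) + 23/7| < ϵ.

δ = min(7/2, (49/88)ϵ)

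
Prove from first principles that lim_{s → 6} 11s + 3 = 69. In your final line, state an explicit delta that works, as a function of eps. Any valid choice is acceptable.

delta = eps/11

Let eps > 0 be given. We need delta > 0 so that 0 < |s − 6| < delta implies |(11s + 3) − 69| < eps.
|(11s + 3) − 69| = |11s - 66| = 11|s − 6|.
So 11|s − 6| < eps exactly when |s − 6| < eps/11.
Take delta = eps/11. If 0 < |s − 6| < delta then |(11s + 3) − 69| = 11|s − 6| < 11·(eps/11) = eps.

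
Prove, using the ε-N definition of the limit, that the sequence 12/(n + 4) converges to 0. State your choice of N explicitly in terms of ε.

N = 12/ε

Let ε > 0 be given. For n ≥ 1, |12/(n + 4) − 0| = 12/(n + 4) ≤ 12/n.
We need 12/n < ε, i.e. n > 12/ε.
Take N = 12/ε. If n > N then |12/(n + 4)| ≤ 12/n < ε.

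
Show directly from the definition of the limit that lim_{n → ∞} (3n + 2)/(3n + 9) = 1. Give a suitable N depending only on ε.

Fix ε > 0. For n ≥ 1, |(3n + 2)/(3n + 9) − 1| = |-21|/(3(3n + 9)) = 21/(3(3n + 9)).
Since 3n + 9 ≥ 3n for n ≥ 1, this is ≤ 21/(3·3n) = (7/3)/n.
So |(3n + 2)/(3n + 9) − 1| < ε whenever n > (7/3)/ε.
Take N = (7/3)/ε. If n > N then |(3n + 2)/(3n + 9) − 1| ≤ (7/3)/n < ε.

N = (7/3)/ε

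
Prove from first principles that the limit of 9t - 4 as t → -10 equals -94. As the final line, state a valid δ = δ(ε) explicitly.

δ = ε/9

Let ε > 0 be given. We need δ > 0 so that 0 < |t + 10| < δ implies |(9t - 4) + 94| < ε.
|(9t - 4) + 94| = |9t + 90| = 9|t + 10|.
Thus it suffices that |t + 10| < ε/9.
Take δ = ε/9. If 0 < |t + 10| < δ then |(9t - 4) + 94| = 9|t + 10| < 9·(ε/9) = ε.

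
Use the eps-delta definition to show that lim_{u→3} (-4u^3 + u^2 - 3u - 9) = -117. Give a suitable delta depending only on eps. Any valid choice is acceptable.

Let eps > 0 be given. We want delta > 0 such that 0 < |u − 3| < delta implies |(-4u^3 + u^2 - 3u - 9) + 117| < eps.
(-4u^3 + u^2 - 3u - 9) + 117 = -4u^3 + u^2 - 3u + 108 = (u − 3)(-4u^2 - 11u - 36).
So |(-4u^3 + u^2 - 3u - 9) + 117| = |u − 3|·|-4u^2 - 11u - 36|.
Require delta ≤ 1. Then |u − 3| < 1 gives |u| < 4, and by the triangle inequality |-4u^2 - 11u - 36| ≤ 4·4^2 + 11·4 + 36 = 144.
Hence |(-4u^3 + u^2 - 3u - 9) + 117| ≤ 144|u − 3| < eps provided |u − 3| < eps/144.
Take delta = min(1, eps/144). Then 0 < |u − 3| < delta gives both |u − 3| < 1 and |u − 3| < eps/144, so |(-4u^3 + u^2 - 3u - 9) + 117| < eps.

delta = min(1, eps/144)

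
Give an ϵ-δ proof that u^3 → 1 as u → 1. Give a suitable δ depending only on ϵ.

δ = min(1, ϵ/7)

Let ϵ > 0 be given. We seek δ > 0 with 0 < |u − 1| < δ ⇒ |u^3 − 1| < ϵ.
Factor: u^3 − 1 = (u − 1)(u^2 + u + 1), so |u^3 − 1| = |u − 1|·|u^2 + u + 1|.
Impose δ ≤ 1 so that |u| < 2; then |u^2 + u + 1| ≤ 7.
Hence |u^3 − 1| ≤ 7|u − 1|, which is < ϵ once |u − 1| < ϵ/7.
Take δ = min(1, ϵ/7). If 0 < |u − 1| < δ then both bounds hold and |u^3 − 1| ≤ 7|u − 1| < 7·(ϵ/7) = ϵ.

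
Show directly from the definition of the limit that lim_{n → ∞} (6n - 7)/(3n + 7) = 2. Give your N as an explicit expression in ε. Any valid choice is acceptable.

N = 7/ε

Suppose ε > 0. For n ≥ 1, |(6n - 7)/(3n + 7) − 2| = |-63|/(3(3n + 7)) = 63/(3(3n + 7)).
Since 3n + 7 ≥ 3n for n ≥ 1, this is ≤ 63/(3·3n) = 7/n.
So |(6n - 7)/(3n + 7) − 2| < ε whenever n > 7/ε.
Take N = 7/ε. If n > N then |(6n - 7)/(3n + 7) − 2| ≤ 7/n < ε.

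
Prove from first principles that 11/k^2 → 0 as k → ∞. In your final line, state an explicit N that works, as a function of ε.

N = (11/ε)^{1/2}

Let ε > 0 be given. For k ≥ 1, |11/k^2 − 0| = 11/k^2.
11/k^2 < ε ⇔ k^2 > 11/ε ⇔ k > (11/ε)^{1/2}.
Take N = (11/ε)^{1/2}. Then k > N implies 11/k^2 < ε.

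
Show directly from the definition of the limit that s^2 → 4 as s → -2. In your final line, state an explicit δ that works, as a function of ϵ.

Let ϵ > 0 be given. We seek δ > 0 with 0 < |s + 2| < δ ⇒ |s^2 − 4| < ϵ.
Factor: s^2 − 4 = (s + 2)(s - 2), so |s^2 − 4| = |s + 2|·|s - 2|.
Impose δ ≤ 1 so that |s| < 3; then |s - 2| ≤ 5.
Hence |s^2 − 4| ≤ 5|s + 2|, which is < ϵ once |s + 2| < ϵ/5.
Take δ = min(1, ϵ/5). If 0 < |s + 2| < δ then both bounds hold and |s^2 − 4| ≤ 5|s + 2| < 5·(ϵ/5) = ϵ.

δ = min(1, ϵ/5)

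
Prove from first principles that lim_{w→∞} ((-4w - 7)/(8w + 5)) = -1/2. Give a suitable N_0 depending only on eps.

N_0 = (9/16)/eps

Let eps > 0 be given. We seek N_0 > 0 such that w > N_0 implies |(-4w - 7)/(8w + 5) + 1/2| < eps.
(-4w - 7)/(8w + 5) + 1/2 = (8(-4w - 7) − (-4)(8w + 5)) / (8(8w + 5)) = -36/(8(8w + 5)).
For w > 0 we have 8w + 5 > 8w, so |(-4w - 7)/(8w + 5) + 1/2| = 36/(8(8w + 5)) < 36/(8·8w) = (9/16)/w.
Thus |(-4w - 7)/(8w + 5) + 1/2| < eps whenever w > (9/16)/eps.
Take N_0 = (9/16)/eps. If w > N_0 then |(-4w - 7)/(8w + 5) + 1/2| < (9/16)/w < eps.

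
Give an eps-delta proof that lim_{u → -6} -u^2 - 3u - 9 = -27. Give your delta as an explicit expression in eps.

Fix eps > 0. We want delta > 0 such that 0 < |u + 6| < delta implies |(-u^2 - 3u - 9) + 27| < eps.
(-u^2 - 3u - 9) + 27 = -u^2 - 3u + 18 = (u + 6)(-u + 3).
So |(-u^2 - 3u - 9) + 27| = |u + 6|·|-u + 3|.
Require delta ≤ 1. Then |u + 6| < 1 gives |u| < 7, and by the triangle inequality |-u + 3| ≤ 7 + 3 = 10.
Hence |(-u^2 - 3u - 9) + 27| ≤ 10|u + 6| < eps provided |u + 6| < eps/10.
Choosing delta = min(1, eps/10) ensures both conditions, hence |(-u^2 - 3u - 9) + 27| < eps.

delta = min(1, eps/10)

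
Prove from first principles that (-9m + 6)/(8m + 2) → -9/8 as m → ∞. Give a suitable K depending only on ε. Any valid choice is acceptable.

Suppose ε > 0. For m ≥ 1, |(-9m + 6)/(8m + 2) + 9/8| = |66|/(8(8m + 2)) = 66/(8(8m + 2)).
Since 8m + 2 ≥ 8m for m ≥ 1, this is ≤ 66/(8·8m) = (33/32)/m.
So |(-9m + 6)/(8m + 2) + 9/8| < ε whenever m > (33/32)/ε.
Take K = (33/32)/ε. If m > K then |(-9m + 6)/(8m + 2) + 9/8| ≤ (33/32)/m < ε.

K = (33/32)/ε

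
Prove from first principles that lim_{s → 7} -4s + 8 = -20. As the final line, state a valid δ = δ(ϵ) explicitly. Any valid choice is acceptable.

δ = ϵ/4

Fix ϵ > 0. We need δ > 0 so that 0 < |s − 7| < δ implies |(-4s + 8) + 20| < ϵ.
Since (-4s + 8) + 20 = -4(s − 7), we have |(-4s + 8) + 20| = 4|s − 7|.
So 4|s − 7| < ϵ exactly when |s − 7| < ϵ/4.
Take δ = ϵ/4. If 0 < |s − 7| < δ then |(-4s + 8) + 20| = 4|s − 7| < 4·(ϵ/4) = ϵ.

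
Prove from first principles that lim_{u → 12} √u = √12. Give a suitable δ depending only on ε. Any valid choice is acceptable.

Suppose ε > 0. We want δ > 0 such that 0 < |u − 12| < δ implies |√u − √12| < ε.
Multiplying by the conjugate, |√u − √12| = |u − 12|/(√u + √12).
Restrict δ ≤ 12 so that |u − 12| < 12 forces u > 0, and then √u + √12 > √12.
Hence |√u − √12| < |u − 12|/√12, which is < ε once |u − 12| < √12·ε.
Take δ = min(12, √12·ε). If 0 < |u − 12| < δ then u > 0 and |√u − √12| < |u − 12|/√12 < ε.

δ = min(12, √12·ε)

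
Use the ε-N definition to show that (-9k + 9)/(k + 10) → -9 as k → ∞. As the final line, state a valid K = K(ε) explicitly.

Let ε > 0 be given. For k ≥ 1, |(-9k + 9)/(k + 10) + 9| = |99|/((k + 10)) = 99/((k + 10)).
Since k + 10 ≥ k for k ≥ 1, this is ≤ 99/(k) = 99/k.
So |(-9k + 9)/(k + 10) + 9| < ε whenever k > 99/ε.
Take K = 99/ε. If k > K then |(-9k + 9)/(k + 10) + 9| ≤ 99/k < ε.

K = 99/ε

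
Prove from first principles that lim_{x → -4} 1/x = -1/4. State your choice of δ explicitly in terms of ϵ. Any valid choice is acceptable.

δ = min(2, 8ϵ)

Let ϵ > 0 be given. We seek δ > 0 such that 0 < |x + 4| < δ implies |1/x + 1/4| < ϵ.
|1/x + 1/4| = |-4 − x|/(4·|x|) = |x + 4|/(4|x|).
Restrict δ ≤ 2. Then |x + 4| < 2 gives |x| > 2, so 4|x| > 8.
Then |1/x + 1/4| < |x + 4|/8, which is < ϵ when |x + 4| < 8ϵ.
Take δ = min(2, 8ϵ). Then 0 < |x + 4| < δ gives both |x + 4| < 2 and |x + 4| < 8ϵ, so |1/x + 1/4| < ϵ.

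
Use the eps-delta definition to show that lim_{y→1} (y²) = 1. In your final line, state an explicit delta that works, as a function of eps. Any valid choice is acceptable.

delta = min(1, eps/3)

Fix eps > 0. We seek delta > 0 with 0 < |y − 1| < delta ⇒ |y² − 1| < eps.
Factor: y² − 1 = (y − 1)(y + 1), so |y² − 1| = |y − 1|·|y + 1|.
Restrict delta ≤ 1. Then |y − 1| < 1 gives |y| < 2, so by the triangle inequality |y + 1| ≤ 2 + 1 = 3.
Hence |y² − 1| ≤ 3|y − 1|, which is < eps once |y − 1| < eps/3.
Take delta = min(1, eps/3). If 0 < |y − 1| < delta then both bounds hold and |y² − 1| ≤ 3|y − 1| < 3·(eps/3) = eps.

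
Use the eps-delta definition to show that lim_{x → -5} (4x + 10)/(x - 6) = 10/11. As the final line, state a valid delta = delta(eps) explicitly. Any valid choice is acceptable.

Let eps > 0 be given. We want delta > 0 with 0 < |x + 5| < delta ⇒ |(4x + 10)/(x - 6) − (10/11)| < eps.
Combining over a common denominator, (4x + 10)/(x - 6) − (10/11) = [(4x + 10)·(-11) − (-10)·(x - 6)] / [(-11)·(x - 6)] = -34(x + 5) / ((-11)(x - 6)).
So |(4x + 10)/(x - 6) − (10/11)| = 34|x + 5| / (11·|x − 6|).
Require delta ≤ 11/2, so |x − 6| ≥ |-11| − |x + 5| > 11 − 11/2 = 11/2.
Hence |(4x + 10)/(x - 6) − (10/11)| < 34|x + 5|/(11·(11/2)) = (68/121)|x + 5|, which is < eps once |x + 5| < (121/68)eps.
Take delta = min(11/2, (121/68)eps). Then 0 < |x + 5| < delta forces both bounds, so |(4x + 10)/(x - 6) − (10/11)| < eps.

delta = min(11/2, (121/68)eps)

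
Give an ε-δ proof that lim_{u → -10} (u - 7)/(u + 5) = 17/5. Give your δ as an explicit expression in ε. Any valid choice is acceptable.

Let ε > 0. We want δ > 0 with 0 < |u + 10| < δ ⇒ |(u - 7)/(u + 5) − (17/5)| < ε.
Combining over a common denominator, (u - 7)/(u + 5) − (17/5) = [(u - 7)·(-5) − (-17)·(u + 5)] / [(-5)·(u + 5)] = 12(u + 10) / ((-5)(u + 5)).
So |(u - 7)/(u + 5) − (17/5)| = 12|u + 10| / (5·|u + 5|).
Require δ ≤ 5/2, so |u + 5| ≥ |-5| − |u + 10| > 5 − 5/2 = 5/2.
Hence |(u - 7)/(u + 5) − (17/5)| < 12|u + 10|/(5·(5/2)) = (24/25)|u + 10|, which is < ε once |u + 10| < (25/24)ε.
Take δ = min(5/2, (25/24)ε). Then 0 < |u + 10| < δ forces both bounds, so |(u - 7)/(u + 5) − (17/5)| < ε.

δ = min(5/2, (25/24)ε)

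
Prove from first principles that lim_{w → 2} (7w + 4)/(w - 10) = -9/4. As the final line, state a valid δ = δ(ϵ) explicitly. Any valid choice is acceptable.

δ = min(4, (16/37)ϵ)

Let ϵ > 0. We want δ > 0 with 0 < |w − 2| < δ ⇒ |(7w + 4)/(w - 10) + 9/4| < ϵ.
Combining over a common denominator, (7w + 4)/(w - 10) + 9/4 = [(7w + 4)·(-8) − 18·(w - 10)] / [(-8)·(w - 10)] = -74(w − 2) / ((-8)(w - 10)).
So |(7w + 4)/(w - 10) + 9/4| = 74|w − 2| / (8·|w − 10|).
Restrict δ ≤ 4. Then |w − 2| < 4 gives |w − 10| = |(w − 2) + (-8)| ≥ 8 − 4 = 4.
Hence |(7w + 4)/(w - 10) + 9/4| < 74|w − 2|/(8·4) = (37/16)|w − 2|, which is < ϵ once |w − 2| < (16/37)ϵ.
Take δ = min(4, (16/37)ϵ). Then 0 < |w − 2| < δ forces both bounds, so |(7w + 4)/(w - 10) + 9/4| < ϵ.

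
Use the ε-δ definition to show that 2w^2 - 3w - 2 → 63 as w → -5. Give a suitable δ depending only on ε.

δ = min(1, ε/25)

Let ε > 0 be given. We want δ > 0 such that 0 < |w + 5| < δ implies |(2w^2 - 3w - 2) − 63| < ε.
(2w^2 - 3w - 2) − 63 = 2w^2 - 3w - 65 = (w + 5)(2w - 13).
So |(2w^2 - 3w - 2) − 63| = |w + 5|·|2w - 13|.
Require δ ≤ 1. Then |w + 5| < 1 gives |w| < 6, and by the triangle inequality |2w - 13| ≤ 2·6 + 13 = 25.
Hence |(2w^2 - 3w - 2) − 63| ≤ 25|w + 5| < ε provided |w + 5| < ε/25.
Take δ = min(1, ε/25). Then 0 < |w + 5| < δ gives both |w + 5| < 1 and |w + 5| < ε/25, so |(2w^2 - 3w - 2) − 63| < ε.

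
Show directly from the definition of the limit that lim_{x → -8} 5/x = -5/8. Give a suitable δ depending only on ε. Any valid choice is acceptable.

Fix ε > 0. We seek δ > 0 such that 0 < |x + 8| < δ implies |5/x + 5/8| < ε.
|5/x + 5/8| = 5·|-8 − x|/(8·|x|) = 5|x + 8|/(8|x|).
Restrict δ ≤ 4. Then |x + 8| < 4 gives |x| > 4, so 8|x| > 32.
Then |5/x + 5/8| < 5|x + 8|/32, which is < ε when |x + 8| < (32/5)ε.
Take δ = min(4, (32/5)ε). Then 0 < |x + 8| < δ gives both |x + 8| < 4 and |x + 8| < (32/5)ε, so |5/x + 5/8| < ε.

δ = min(4, (32/5)ε)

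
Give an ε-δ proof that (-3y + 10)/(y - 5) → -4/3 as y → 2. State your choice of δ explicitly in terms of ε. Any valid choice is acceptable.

Suppose ε > 0. We want δ > 0 with 0 < |y − 2| < δ ⇒ |(-3y + 10)/(y - 5) + 4/3| < ε.
Combining over a common denominator, (-3y + 10)/(y - 5) + 4/3 = [(-3y + 10)·(-3) − 4·(y - 5)] / [(-3)·(y - 5)] = 5(y − 2) / ((-3)(y - 5)).
So |(-3y + 10)/(y - 5) + 4/3| = 5|y − 2| / (3·|y − 5|).
Require δ ≤ 3/2, so |y − 5| ≥ |-3| − |y − 2| > 3 − 3/2 = 3/2.
Hence |(-3y + 10)/(y - 5) + 4/3| < 5|y − 2|/(3·(3/2)) = (10/9)|y − 2|, which is < ε once |y − 2| < (9/10)ε.
Take δ = min(3/2, (9/10)ε). Then 0 < |y − 2| < δ forces both bounds, so |(-3y + 10)/(y - 5) + 4/3| < ε.

δ = min(3/2, (9/10)ε)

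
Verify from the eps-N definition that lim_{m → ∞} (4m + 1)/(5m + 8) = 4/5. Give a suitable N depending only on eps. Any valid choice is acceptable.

N = (27/25)/eps

Let eps > 0 be given. For m ≥ 1, |(4m + 1)/(5m + 8) − (4/5)| = |-27|/(5(5m + 8)) = 27/(5(5m + 8)).
Since 5m + 8 ≥ 5m for m ≥ 1, this is ≤ 27/(5·5m) = (27/25)/m.
So |(4m + 1)/(5m + 8) − (4/5)| < eps whenever m > (27/25)/eps.
Take N = (27/25)/eps. If m > N then |(4m + 1)/(5m + 8) − (4/5)| ≤ (27/25)/m < eps.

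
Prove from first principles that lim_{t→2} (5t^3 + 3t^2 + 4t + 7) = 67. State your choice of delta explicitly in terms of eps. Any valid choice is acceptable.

Let eps > 0 be given. We want delta > 0 such that 0 < |t − 2| < delta implies |(5t^3 + 3t^2 + 4t + 7) − 67| < eps.
(5t^3 + 3t^2 + 4t + 7) − 67 = 5t^3 + 3t^2 + 4t - 60 = (t − 2)(5t^2 + 13t + 30).
So |(5t^3 + 3t^2 + 4t + 7) − 67| = |t − 2|·|5t^2 + 13t + 30|.
Require delta ≤ 1. Then |t − 2| < 1 gives |t| < 3, and by the triangle inequality |5t^2 + 13t + 30| ≤ 5·3^2 + 13·3 + 30 = 114.
Hence |(5t^3 + 3t^2 + 4t + 7) − 67| ≤ 114|t − 2| < eps provided |t − 2| < eps/114.
Take delta = min(1, eps/114). Then 0 < |t − 2| < delta gives both |t − 2| < 1 and |t − 2| < eps/114, so |(5t^3 + 3t^2 + 4t + 7) − 67| < eps.

delta = min(1, eps/114)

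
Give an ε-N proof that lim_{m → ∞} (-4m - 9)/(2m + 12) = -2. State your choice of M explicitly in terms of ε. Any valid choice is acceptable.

Fix ε > 0. For m ≥ 1, |(-4m - 9)/(2m + 12) + 2| = |30|/(2(2m + 12)) = 30/(2(2m + 12)).
Since 2m + 12 ≥ 2m for m ≥ 1, this is ≤ 30/(2·2m) = (15/2)/m.
So |(-4m - 9)/(2m + 12) + 2| < ε whenever m > (15/2)/ε.
Take M = (15/2)/ε. If m > M then |(-4m - 9)/(2m + 12) + 2| ≤ (15/2)/m < ε.

M = (15/2)/ε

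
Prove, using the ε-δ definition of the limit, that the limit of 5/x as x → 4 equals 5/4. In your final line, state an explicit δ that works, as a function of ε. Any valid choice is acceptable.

δ = min(2, (8/5)ε)

Let ε > 0 be given. We seek δ > 0 such that 0 < |x − 4| < δ implies |5/x − (5/4)| < ε.
|5/x − (5/4)| = 5·|4 − x|/(4·|x|) = 5|x − 4|/(4|x|).
Require δ ≤ 2 so that |x| > 4 − 2 = 2, hence 4|x| > 8.
Then |5/x − (5/4)| < 5|x − 4|/8, which is < ε when |x − 4| < (8/5)ε.
Take δ = min(2, (8/5)ε). Then 0 < |x − 4| < δ gives both |x − 4| < 2 and |x − 4| < (8/5)ε, so |5/x − (5/4)| < ε.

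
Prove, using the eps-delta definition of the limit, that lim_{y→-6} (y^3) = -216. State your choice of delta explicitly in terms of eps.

delta = min(2, eps/148)

Let eps > 0. We seek delta > 0 with 0 < |y + 6| < delta ⇒ |y^3 + 216| < eps.
Factor: y^3 + 216 = (y + 6)(y^2 - 6y + 36), so |y^3 + 216| = |y + 6|·|y^2 - 6y + 36|.
Restrict delta ≤ 2. Then |y + 6| < 2 gives |y| < 8, so by the triangle inequality |y^2 - 6y + 36| ≤ 8^2 + 6·8 + 36 = 148.
Hence |y^3 + 216| ≤ 148|y + 6|, which is < eps once |y + 6| < eps/148.
Take delta = min(2, eps/148). If 0 < |y + 6| < delta then both bounds hold and |y^3 + 216| ≤ 148|y + 6| < 148·(eps/148) = eps.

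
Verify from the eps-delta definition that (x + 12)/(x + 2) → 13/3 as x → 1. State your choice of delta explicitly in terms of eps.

Let eps > 0 be given. We want delta > 0 with 0 < |x − 1| < delta ⇒ |(x + 12)/(x + 2) − (13/3)| < eps.
Combining over a common denominator, (x + 12)/(x + 2) − (13/3) = [(x + 12)·3 − 13·(x + 2)] / [3·(x + 2)] = -10(x − 1) / (3(x + 2)).
So |(x + 12)/(x + 2) − (13/3)| = 10|x − 1| / (3·|x + 2|).
Require delta ≤ 3/2, so |x + 2| ≥ |3| − |x − 1| > 3 − 3/2 = 3/2.
Hence |(x + 12)/(x + 2) − (13/3)| < 10|x − 1|/(3·(3/2)) = (20/9)|x − 1|, which is < eps once |x − 1| < (9/20)eps.
Take delta = min(3/2, (9/20)eps). Then 0 < |x − 1| < delta forces both bounds, so |(x + 12)/(x + 2) − (13/3)| < eps.

delta = min(3/2, (9/20)eps)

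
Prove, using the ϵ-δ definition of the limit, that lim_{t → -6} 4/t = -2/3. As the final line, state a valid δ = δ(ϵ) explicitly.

Let ϵ > 0. We seek δ > 0 such that 0 < |t + 6| < δ implies |4/t + 2/3| < ϵ.
|4/t + 2/3| = 4·|-6 − t|/(6·|t|) = 4|t + 6|/(6|t|).
Require δ ≤ 3 so that |t| > 6 − 3 = 3, hence 6|t| > 18.
Then |4/t + 2/3| < 4|t + 6|/18, which is < ϵ when |t + 6| < (9/2)ϵ.
Take δ = min(3, (9/2)ϵ). Then 0 < |t + 6| < δ gives both |t + 6| < 3 and |t + 6| < (9/2)ϵ, so |4/t + 2/3| < ϵ.

δ = min(3, (9/2)ϵ)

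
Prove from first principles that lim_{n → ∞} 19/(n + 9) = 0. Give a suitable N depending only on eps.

Fix eps > 0. For n ≥ 1, |19/(n + 9) − 0| = 19/(n + 9) ≤ 19/n.
We need 19/n < eps, i.e. n > 19/eps.
Take N = 19/eps. If n > N then |19/(n + 9)| ≤ 19/n < eps.

N = 19/eps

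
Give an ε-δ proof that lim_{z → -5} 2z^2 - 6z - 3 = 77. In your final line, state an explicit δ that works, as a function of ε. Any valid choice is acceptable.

δ = min(1, ε/28)

Let ε > 0. We want δ > 0 such that 0 < |z + 5| < δ implies |(2z^2 - 6z - 3) − 77| < ε.
(2z^2 - 6z - 3) − 77 = 2z^2 - 6z - 80 = (z + 5)(2z - 16).
So |(2z^2 - 6z - 3) − 77| = |z + 5|·|2z - 16|.
Assume first that |z + 5| < 1, so |z| < 6. Then |2z - 16| ≤ 2·6 + 16 = 28.
Hence |(2z^2 - 6z - 3) − 77| ≤ 28|z + 5| < ε provided |z + 5| < ε/28.
Take δ = min(1, ε/28). Then 0 < |z + 5| < δ gives both |z + 5| < 1 and |z + 5| < ε/28, so |(2z^2 - 6z - 3) − 77| < ε.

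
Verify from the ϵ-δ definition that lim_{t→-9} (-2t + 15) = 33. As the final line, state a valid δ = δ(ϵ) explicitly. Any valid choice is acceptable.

δ = ϵ/2

Let ϵ > 0. We need δ > 0 so that 0 < |t + 9| < δ implies |(-2t + 15) − 33| < ϵ.
Since (-2t + 15) − 33 = -2(t + 9), we have |(-2t + 15) − 33| = 2|t + 9|.
So 2|t + 9| < ϵ exactly when |t + 9| < ϵ/2.
Choosing δ = ϵ/2 gives |(-2t + 15) − 33| = 2|t + 9| < ϵ whenever |t + 9| < δ.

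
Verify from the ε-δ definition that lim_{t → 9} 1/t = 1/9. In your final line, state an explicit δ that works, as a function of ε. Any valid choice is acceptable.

δ = min(9/2, (81/2)ε)

Suppose ε > 0. We seek δ > 0 such that 0 < |t − 9| < δ implies |1/t − (1/9)| < ε.
|1/t − (1/9)| = |9 − t|/(9·|t|) = |t − 9|/(9|t|).
Require δ ≤ 9/2 so that |t| > 9 − 9/2 = 9/2, hence 9|t| > 81/2.
Then |1/t − (1/9)| < |t − 9|/(81/2), which is < ε when |t − 9| < (81/2)ε.
Take δ = min(9/2, (81/2)ε). Then 0 < |t − 9| < δ gives both |t − 9| < 9/2 and |t − 9| < (81/2)ε, so |1/t − (1/9)| < ε.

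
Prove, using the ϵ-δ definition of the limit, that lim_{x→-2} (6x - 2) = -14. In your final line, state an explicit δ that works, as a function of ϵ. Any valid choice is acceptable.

δ = ϵ/6

Let ϵ > 0 be given. We need δ > 0 so that 0 < |x + 2| < δ implies |(6x - 2) + 14| < ϵ.
|(6x - 2) + 14| = |6x + 12| = 6|x + 2|.
So 6|x + 2| < ϵ exactly when |x + 2| < ϵ/6.
Take δ = ϵ/6. If 0 < |x + 2| < δ then |(6x - 2) + 14| = 6|x + 2| < 6·(ϵ/6) = ϵ.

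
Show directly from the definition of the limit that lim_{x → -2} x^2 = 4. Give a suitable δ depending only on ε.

δ = min(1, ε/5)

Let ε > 0. We seek δ > 0 with 0 < |x + 2| < δ ⇒ |x^2 − 4| < ε.
Factor: x^2 − 4 = (x + 2)(x - 2), so |x^2 − 4| = |x + 2|·|x - 2|.
Restrict δ ≤ 1. Then |x + 2| < 1 gives |x| < 3, so by the triangle inequality |x - 2| ≤ 3 + 2 = 5.
Hence |x^2 − 4| ≤ 5|x + 2|, which is < ε once |x + 2| < ε/5.
Take δ = min(1, ε/5). If 0 < |x + 2| < δ then both bounds hold and |x^2 − 4| ≤ 5|x + 2| < 5·(ε/5) = ε.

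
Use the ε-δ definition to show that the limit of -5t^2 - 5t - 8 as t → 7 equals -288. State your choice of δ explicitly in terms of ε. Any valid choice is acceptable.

δ = min(1, ε/80)

Suppose ε > 0. We want δ > 0 such that 0 < |t − 7| < δ implies |(-5t^2 - 5t - 8) + 288| < ε.
(-5t^2 - 5t - 8) + 288 = -5t^2 - 5t + 280 = (t − 7)(-5t - 40).
So |(-5t^2 - 5t - 8) + 288| = |t − 7|·|-5t - 40|.
Require δ ≤ 1. Then |t − 7| < 1 gives |t| < 8, and by the triangle inequality |-5t - 40| ≤ 5·8 + 40 = 80.
Hence |(-5t^2 - 5t - 8) + 288| ≤ 80|t − 7| < ε provided |t − 7| < ε/80.
Take δ = min(1, ε/80). Then 0 < |t − 7| < δ gives both |t − 7| < 1 and |t − 7| < ε/80, so |(-5t^2 - 5t - 8) + 288| < ε.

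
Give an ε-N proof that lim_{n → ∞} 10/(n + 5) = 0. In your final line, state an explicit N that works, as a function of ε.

N = 10/ε

Let ε > 0. For n ≥ 1, |10/(n + 5) − 0| = 10/(n + 5) ≤ 10/n.
We need 10/n < ε, i.e. n > 10/ε.
Take N = 10/ε. If n > N then |10/(n + 5)| ≤ 10/n < ε.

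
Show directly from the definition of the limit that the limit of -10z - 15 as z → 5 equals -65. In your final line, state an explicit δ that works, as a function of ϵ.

Fix ϵ > 0. We need δ > 0 so that 0 < |z − 5| < δ implies |(-10z - 15) + 65| < ϵ.
|(-10z - 15) + 65| = |-10z + 50| = 10|z − 5|.
Thus it suffices that |z − 5| < ϵ/10.
Take δ = ϵ/10. If 0 < |z − 5| < δ then |(-10z - 15) + 65| = 10|z − 5| < 10·(ϵ/10) = ϵ.

δ = ϵ/10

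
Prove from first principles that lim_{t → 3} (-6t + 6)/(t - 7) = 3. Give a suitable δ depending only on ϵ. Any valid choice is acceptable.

δ = min(2, (2/9)ϵ)

Fix ϵ > 0. We want δ > 0 with 0 < |t − 3| < δ ⇒ |(-6t + 6)/(t - 7) − 3| < ϵ.
Combining over a common denominator, (-6t + 6)/(t - 7) − 3 = [(-6t + 6)·(-4) − (-12)·(t - 7)] / [(-4)·(t - 7)] = 36(t − 3) / ((-4)(t - 7)).
So |(-6t + 6)/(t - 7) − 3| = 36|t − 3| / (4·|t − 7|).
Require δ ≤ 2, so |t − 7| ≥ |-4| − |t − 3| > 4 − 2 = 2.
Hence |(-6t + 6)/(t - 7) − 3| < 36|t − 3|/(4·2) = (9/2)|t − 3|, which is < ϵ once |t − 3| < (2/9)ϵ.
Take δ = min(2, (2/9)ϵ). Then 0 < |t − 3| < δ forces both bounds, so |(-6t + 6)/(t - 7) − 3| < ϵ.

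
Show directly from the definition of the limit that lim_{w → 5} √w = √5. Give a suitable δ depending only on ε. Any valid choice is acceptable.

δ = min(5, √5·ε)

Let ε > 0 be given. We want δ > 0 such that 0 < |w − 5| < δ implies |√w − √5| < ε.
Rationalise: √w − √5 = (w − 5)/(√w + √5), so |√w − √5| = |w − 5|/(√w + √5).
Restrict δ ≤ 5 so that |w − 5| < 5 forces w > 0, and then √w + √5 > √5.
Hence |√w − √5| < |w − 5|/√5, which is < ε once |w − 5| < √5·ε.
Take δ = min(5, √5·ε). If 0 < |w − 5| < δ then w > 0 and |√w − √5| < |w − 5|/√5 < ε.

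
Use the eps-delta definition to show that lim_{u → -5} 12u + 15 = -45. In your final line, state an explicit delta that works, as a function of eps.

Let eps > 0 be given. We need delta > 0 so that 0 < |u + 5| < delta implies |(12u + 15) + 45| < eps.
Since (12u + 15) + 45 = 12(u + 5), we have |(12u + 15) + 45| = 12|u + 5|.
Thus it suffices that |u + 5| < eps/12.
Take delta = eps/12. If 0 < |u + 5| < delta then |(12u + 15) + 45| = 12|u + 5| < 12·(eps/12) = eps.

delta = eps/12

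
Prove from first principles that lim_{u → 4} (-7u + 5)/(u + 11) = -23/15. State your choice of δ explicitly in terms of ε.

Suppose ε > 0. We want δ > 0 with 0 < |u − 4| < δ ⇒ |(-7u + 5)/(u + 11) + 23/15| < ε.
Combining over a common denominator, (-7u + 5)/(u + 11) + 23/15 = [(-7u + 5)·15 − (-23)·(u + 11)] / [15·(u + 11)] = -82(u − 4) / (15(u + 11)).
So |(-7u + 5)/(u + 11) + 23/15| = 82|u − 4| / (15·|u + 11|).
Restrict δ ≤ 15/2. Then |u − 4| < 15/2 gives |u + 11| = |(u − 4) + 15| ≥ 15 − 15/2 = 15/2.
Hence |(-7u + 5)/(u + 11) + 23/15| < 82|u − 4|/(15·(15/2)) = (164/225)|u − 4|, which is < ε once |u − 4| < (225/164)ε.
Take δ = min(15/2, (225/164)ε). Then 0 < |u − 4| < δ forces both bounds, so |(-7u + 5)/(u + 11) + 23/15| < ε.

δ = min(15/2, (225/164)ε)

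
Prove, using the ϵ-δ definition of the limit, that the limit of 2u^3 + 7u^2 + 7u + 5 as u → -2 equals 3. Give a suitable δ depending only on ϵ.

Fix ϵ > 0. We want δ > 0 such that 0 < |u + 2| < δ implies |(2u^3 + 7u^2 + 7u + 5) − 3| < ϵ.
(2u^3 + 7u^2 + 7u + 5) − 3 = 2u^3 + 7u^2 + 7u + 2 = (u + 2)(2u^2 + 3u + 1).
So |(2u^3 + 7u^2 + 7u + 5) − 3| = |u + 2|·|2u^2 + 3u + 1|.
Assume first that |u + 2| < 1, so |u| < 3. Then |2u^2 + 3u + 1| ≤ 2·3^2 + 3·3 + 1 = 28.
Hence |(2u^3 + 7u^2 + 7u + 5) − 3| ≤ 28|u + 2| < ϵ provided |u + 2| < ϵ/28.
Choosing δ = min(1, ϵ/28) ensures both conditions, hence |(2u^3 + 7u^2 + 7u + 5) − 3| < ϵ.

δ = min(1, ϵ/28)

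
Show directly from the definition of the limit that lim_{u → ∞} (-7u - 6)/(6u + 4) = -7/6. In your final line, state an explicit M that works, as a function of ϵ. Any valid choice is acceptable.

Let ϵ > 0 be given. We seek M > 0 such that u > M implies |(-7u - 6)/(6u + 4) + 7/6| < ϵ.
(-7u - 6)/(6u + 4) + 7/6 = (6(-7u - 6) − (-7)(6u + 4)) / (6(6u + 4)) = -8/(6(6u + 4)).
For u > 0 we have 6u + 4 > 6u, so |(-7u - 6)/(6u + 4) + 7/6| = 8/(6(6u + 4)) < 8/(6·6u) = (2/9)/u.
Thus |(-7u - 6)/(6u + 4) + 7/6| < ϵ whenever u > (2/9)/ϵ.
Take M = (2/9)/ϵ. If u > M then |(-7u - 6)/(6u + 4) + 7/6| < (2/9)/u < ϵ.

M = (2/9)/ϵ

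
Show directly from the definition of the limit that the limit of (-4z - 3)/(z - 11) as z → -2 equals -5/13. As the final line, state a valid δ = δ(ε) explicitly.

Fix ε > 0. We want δ > 0 with 0 < |z + 2| < δ ⇒ |(-4z - 3)/(z - 11) + 5/13| < ε.
Combining over a common denominator, (-4z - 3)/(z - 11) + 5/13 = [(-4z - 3)·(-13) − 5·(z - 11)] / [(-13)·(z - 11)] = 47(z + 2) / ((-13)(z - 11)).
So |(-4z - 3)/(z - 11) + 5/13| = 47|z + 2| / (13·|z − 11|).
Require δ ≤ 13/2, so |z − 11| ≥ |-13| − |z + 2| > 13 − 13/2 = 13/2.
Hence |(-4z - 3)/(z - 11) + 5/13| < 47|z + 2|/(13·(13/2)) = (94/169)|z + 2|, which is < ε once |z + 2| < (169/94)ε.
Take δ = min(13/2, (169/94)ε). Then 0 < |z + 2| < δ forces both bounds, so |(-4z - 3)/(z - 11) + 5/13| < ε.

δ = min(13/2, (169/94)ε)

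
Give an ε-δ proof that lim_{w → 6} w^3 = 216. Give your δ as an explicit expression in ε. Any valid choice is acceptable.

Let ε > 0. We seek δ > 0 with 0 < |w − 6| < δ ⇒ |w^3 − 216| < ε.
Factor: w^3 − 216 = (w − 6)(w^2 + 6w + 36), so |w^3 − 216| = |w − 6|·|w^2 + 6w + 36|.
Restrict δ ≤ 1. Then |w − 6| < 1 gives |w| < 7, so by the triangle inequality |w^2 + 6w + 36| ≤ 7^2 + 6·7 + 36 = 127.
Hence |w^3 − 216| ≤ 127|w − 6|, which is < ε once |w − 6| < ε/127.
Take δ = min(1, ε/127). If 0 < |w − 6| < δ then both bounds hold and |w^3 − 216| ≤ 127|w − 6| < 127·(ε/127) = ε.

δ = min(1, ε/127)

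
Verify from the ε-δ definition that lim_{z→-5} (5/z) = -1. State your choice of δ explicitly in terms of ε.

δ = min(5/2, (5/2)ε)

Let ε > 0 be given. We seek δ > 0 such that 0 < |z + 5| < δ implies |5/z + 1| < ε.
|5/z + 1| = 5·|-5 − z|/(5·|z|) = 5|z + 5|/(5|z|).
Require δ ≤ 5/2 so that |z| > 5 − 5/2 = 5/2, hence 5|z| > 25/2.
Then |5/z + 1| < 5|z + 5|/(25/2), which is < ε when |z + 5| < (5/2)ε.
Take δ = min(5/2, (5/2)ε). Then 0 < |z + 5| < δ gives both |z + 5| < 5/2 and |z + 5| < (5/2)ε, so |5/z + 1| < ε.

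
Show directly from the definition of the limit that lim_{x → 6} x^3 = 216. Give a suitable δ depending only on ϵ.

Let ϵ > 0 be given. We seek δ > 0 with 0 < |x − 6| < δ ⇒ |x^3 − 216| < ϵ.
Factor: x^3 − 216 = (x − 6)(x^2 + 6x + 36), so |x^3 − 216| = |x − 6|·|x^2 + 6x + 36|.
Restrict δ ≤ 1. Then |x − 6| < 1 gives |x| < 7, so by the triangle inequality |x^2 + 6x + 36| ≤ 7^2 + 6·7 + 36 = 127.
Hence |x^3 − 216| ≤ 127|x − 6|, which is < ϵ once |x − 6| < ϵ/127.
Take δ = min(1, ϵ/127). If 0 < |x − 6| < δ then both bounds hold and |x^3 − 216| ≤ 127|x − 6| < 127·(ϵ/127) = ϵ.

δ = min(1, ϵ/127)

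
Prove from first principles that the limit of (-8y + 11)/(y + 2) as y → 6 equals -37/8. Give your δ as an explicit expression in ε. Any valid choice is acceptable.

δ = min(4, (32/27)ε)

Suppose ε > 0. We want δ > 0 with 0 < |y − 6| < δ ⇒ |(-8y + 11)/(y + 2) + 37/8| < ε.
Combining over a common denominator, (-8y + 11)/(y + 2) + 37/8 = [(-8y + 11)·8 − (-37)·(y + 2)] / [8·(y + 2)] = -27(y − 6) / (8(y + 2)).
So |(-8y + 11)/(y + 2) + 37/8| = 27|y − 6| / (8·|y + 2|).
Require δ ≤ 4, so |y + 2| ≥ |8| − |y − 6| > 8 − 4 = 4.
Hence |(-8y + 11)/(y + 2) + 37/8| < 27|y − 6|/(8·4) = (27/32)|y − 6|, which is < ε once |y − 6| < (32/27)ε.
Take δ = min(4, (32/27)ε). Then 0 < |y − 6| < δ forces both bounds, so |(-8y + 11)/(y + 2) + 37/8| < ε.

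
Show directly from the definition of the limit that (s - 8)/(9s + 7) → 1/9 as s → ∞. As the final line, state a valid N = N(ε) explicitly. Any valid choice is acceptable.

N = (79/81)/ε

Fix ε > 0. We seek N > 0 such that s > N implies |(s - 8)/(9s + 7) − (1/9)| < ε.
(s - 8)/(9s + 7) − (1/9) = (9(s - 8) − (9s + 7)) / (9(9s + 7)) = -79/(9(9s + 7)).
For s > 0 we have 9s + 7 > 9s, so |(s - 8)/(9s + 7) − (1/9)| = 79/(9(9s + 7)) < 79/(9·9s) = (79/81)/s.
Thus |(s - 8)/(9s + 7) − (1/9)| < ε whenever s > (79/81)/ε.
Take N = (79/81)/ε. If s > N then |(s - 8)/(9s + 7) − (1/9)| < (79/81)/s < ε.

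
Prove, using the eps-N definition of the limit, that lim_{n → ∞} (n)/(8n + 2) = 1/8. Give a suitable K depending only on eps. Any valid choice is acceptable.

Suppose eps > 0. For n ≥ 1, |(n)/(8n + 2) − (1/8)| = |-2|/(8(8n + 2)) = 2/(8(8n + 2)).
Since 8n + 2 ≥ 8n for n ≥ 1, this is ≤ 2/(8·8n) = (1/32)/n.
So |(n)/(8n + 2) − (1/8)| < eps whenever n > (1/32)/eps.
Take K = (1/32)/eps. If n > K then |(n)/(8n + 2) − (1/8)| ≤ (1/32)/n < eps.

K = (1/32)/eps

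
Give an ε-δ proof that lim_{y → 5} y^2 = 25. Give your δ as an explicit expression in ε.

Suppose ε > 0. We seek δ > 0 with 0 < |y − 5| < δ ⇒ |y^2 − 25| < ε.
Factor: y^2 − 25 = (y − 5)(y + 5), so |y^2 − 25| = |y − 5|·|y + 5|.
Restrict δ ≤ 1. Then |y − 5| < 1 gives |y| < 6, so by the triangle inequality |y + 5| ≤ 6 + 5 = 11.
Hence |y^2 − 25| ≤ 11|y − 5|, which is < ε once |y − 5| < ε/11.
Take δ = min(1, ε/11). If 0 < |y − 5| < δ then both bounds hold and |y^2 − 25| ≤ 11|y − 5| < 11·(ε/11) = ε.

δ = min(1, ε/11)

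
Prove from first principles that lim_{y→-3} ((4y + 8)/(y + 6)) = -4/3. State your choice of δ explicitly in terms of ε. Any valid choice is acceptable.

δ = min(3/2, (9/32)ε)

Fix ε > 0. We want δ > 0 with 0 < |y + 3| < δ ⇒ |(4y + 8)/(y + 6) + 4/3| < ε.
Combining over a common denominator, (4y + 8)/(y + 6) + 4/3 = [(4y + 8)·3 − (-4)·(y + 6)] / [3·(y + 6)] = 16(y + 3) / (3(y + 6)).
So |(4y + 8)/(y + 6) + 4/3| = 16|y + 3| / (3·|y + 6|).
Require δ ≤ 3/2, so |y + 6| ≥ |3| − |y + 3| > 3 − 3/2 = 3/2.
Hence |(4y + 8)/(y + 6) + 4/3| < 16|y + 3|/(3·(3/2)) = (32/9)|y + 3|, which is < ε once |y + 3| < (9/32)ε.
Take δ = min(3/2, (9/32)ε). Then 0 < |y + 3| < δ forces both bounds, so |(4y + 8)/(y + 6) + 4/3| < ε.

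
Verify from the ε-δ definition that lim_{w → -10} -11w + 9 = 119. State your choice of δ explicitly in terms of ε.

Let ε > 0. We need δ > 0 so that 0 < |w + 10| < δ implies |(-11w + 9) − 119| < ε.
|(-11w + 9) − 119| = |-11w - 110| = 11|w + 10|.
Thus it suffices that |w + 10| < ε/11.
Choosing δ = ε/11 gives |(-11w + 9) − 119| = 11|w + 10| < ε whenever |w + 10| < δ.

δ = ε/11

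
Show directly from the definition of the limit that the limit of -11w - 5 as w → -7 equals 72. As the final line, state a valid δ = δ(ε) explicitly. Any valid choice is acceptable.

δ = ε/11

Fix ε > 0. We need δ > 0 so that 0 < |w + 7| < δ implies |(-11w - 5) − 72| < ε.
Since (-11w - 5) − 72 = -11(w + 7), we have |(-11w - 5) − 72| = 11|w + 7|.
Thus it suffices that |w + 7| < ε/11.
Choosing δ = ε/11 gives |(-11w - 5) − 72| = 11|w + 7| < ε whenever |w + 7| < δ.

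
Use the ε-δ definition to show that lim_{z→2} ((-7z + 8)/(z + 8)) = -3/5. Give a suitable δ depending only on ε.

δ = min(5, (25/32)ε)

Let ε > 0. We want δ > 0 with 0 < |z − 2| < δ ⇒ |(-7z + 8)/(z + 8) + 3/5| < ε.
Combining over a common denominator, (-7z + 8)/(z + 8) + 3/5 = [(-7z + 8)·10 − (-6)·(z + 8)] / [10·(z + 8)] = -64(z − 2) / (10(z + 8)).
So |(-7z + 8)/(z + 8) + 3/5| = 64|z − 2| / (10·|z + 8|).
Require δ ≤ 5, so |z + 8| ≥ |10| − |z − 2| > 10 − 5 = 5.
Hence |(-7z + 8)/(z + 8) + 3/5| < 64|z − 2|/(10·5) = (32/25)|z − 2|, which is < ε once |z − 2| < (25/32)ε.
Take δ = min(5, (25/32)ε). Then 0 < |z − 2| < δ forces both bounds, so |(-7z + 8)/(z + 8) + 3/5| < ε.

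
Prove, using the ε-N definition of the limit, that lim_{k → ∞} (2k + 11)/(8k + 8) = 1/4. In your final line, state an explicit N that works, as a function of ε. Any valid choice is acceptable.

N = (9/8)/ε

Let ε > 0 be given. For k ≥ 1, |(2k + 11)/(8k + 8) − (1/4)| = |72|/(8(8k + 8)) = 72/(8(8k + 8)).
Since 8k + 8 ≥ 8k for k ≥ 1, this is ≤ 72/(8·8k) = (9/8)/k.
So |(2k + 11)/(8k + 8) − (1/4)| < ε whenever k > (9/8)/ε.
Take N = (9/8)/ε. If k > N then |(2k + 11)/(8k + 8) − (1/4)| ≤ (9/8)/k < ε.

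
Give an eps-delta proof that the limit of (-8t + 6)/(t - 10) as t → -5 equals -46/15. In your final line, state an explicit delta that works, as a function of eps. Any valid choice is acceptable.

Let eps > 0 be given. We want delta > 0 with 0 < |t + 5| < delta ⇒ |(-8t + 6)/(t - 10) + 46/15| < eps.
Combining over a common denominator, (-8t + 6)/(t - 10) + 46/15 = [(-8t + 6)·(-15) − 46·(t - 10)] / [(-15)·(t - 10)] = 74(t + 5) / ((-15)(t - 10)).
So |(-8t + 6)/(t - 10) + 46/15| = 74|t + 5| / (15·|t − 10|).
Restrict delta ≤ 15/2. Then |t + 5| < 15/2 gives |t − 10| = |(t + 5) + (-15)| ≥ 15 − 15/2 = 15/2.
Hence |(-8t + 6)/(t - 10) + 46/15| < 74|t + 5|/(15·(15/2)) = (148/225)|t + 5|, which is < eps once |t + 5| < (225/148)eps.
Take delta = min(15/2, (225/148)eps). Then 0 < |t + 5| < delta forces both bounds, so |(-8t + 6)/(t - 10) + 46/15| < eps.

delta = min(15/2, (225/148)eps)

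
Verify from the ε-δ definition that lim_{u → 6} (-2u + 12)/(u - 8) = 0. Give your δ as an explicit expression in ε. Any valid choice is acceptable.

Fix ε > 0. We want δ > 0 with 0 < |u − 6| < δ ⇒ |(-2u + 12)/(u - 8) − 0| < ε.
Combining over a common denominator, (-2u + 12)/(u - 8) − 0 = [(-2u + 12)·(-2) − 0·(u - 8)] / [(-2)·(u - 8)] = 4(u − 6) / ((-2)(u - 8)).
So |(-2u + 12)/(u - 8) − 0| = 4|u − 6| / (2·|u − 8|).
Restrict δ ≤ 1. Then |u − 6| < 1 gives |u − 8| = |(u − 6) + (-2)| ≥ 2 − 1 = 1.
Hence |(-2u + 12)/(u - 8) − 0| < 4|u − 6|/(2·1) = 2|u − 6|, which is < ε once |u − 6| < (1/2)ε.
Take δ = min(1, (1/2)ε). Then 0 < |u − 6| < δ forces both bounds, so |(-2u + 12)/(u - 8) − 0| < ε.

δ = min(1, (1/2)ε)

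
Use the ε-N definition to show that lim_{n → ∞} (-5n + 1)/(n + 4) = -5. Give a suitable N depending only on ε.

N = 21/ε

Let ε > 0. For n ≥ 1, |(-5n + 1)/(n + 4) + 5| = |21|/((n + 4)) = 21/((n + 4)).
Since n + 4 ≥ n for n ≥ 1, this is ≤ 21/(n) = 21/n.
So |(-5n + 1)/(n + 4) + 5| < ε whenever n > 21/ε.
Take N = 21/ε. If n > N then |(-5n + 1)/(n + 4) + 5| ≤ 21/n < ε.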